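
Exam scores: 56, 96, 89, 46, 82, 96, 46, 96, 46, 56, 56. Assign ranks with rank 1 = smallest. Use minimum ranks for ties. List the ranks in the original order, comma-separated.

Sorted (ascending): 46, 46, 46, 56, 56, 56, 82, 89, 96, 96, 96
The 3 values of 46 occupy positions 1–3 → each gets rank 1.
The 3 values of 56 occupy positions 4–6 → each gets rank 4.
The 3 values of 96 occupy positions 9–11 → each gets rank 9.

4, 9, 8, 1, 7, 9, 1, 9, 1, 4, 4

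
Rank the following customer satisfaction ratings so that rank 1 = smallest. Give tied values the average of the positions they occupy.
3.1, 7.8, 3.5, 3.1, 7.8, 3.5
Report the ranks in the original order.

Sorted (ascending): 3.1, 3.1, 3.5, 3.5, 7.8, 7.8
The 2 values of 3.1 occupy positions 1–2 → average rank (1+2)/2 = 1.5.
The 2 values of 3.5 occupy positions 3–4 → average rank (3+4)/2 = 3.5.
The 2 values of 7.8 occupy positions 5–6 → average rank (5+6)/2 = 5.5.

1.5, 5.5, 3.5, 1.5, 5.5, 3.5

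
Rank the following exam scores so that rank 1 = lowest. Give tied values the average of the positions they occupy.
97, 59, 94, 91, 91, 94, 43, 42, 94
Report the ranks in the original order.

Sorted (ascending): 42, 43, 59, 91, 91, 94, 94, 94, 97
The 2 values of 91 occupy positions 4–5 → average rank (4+5)/2 = 4.5.
The 3 values of 94 occupy positions 6–8 → average rank 7.

9, 3, 7, 4.5, 4.5, 7, 2, 1, 7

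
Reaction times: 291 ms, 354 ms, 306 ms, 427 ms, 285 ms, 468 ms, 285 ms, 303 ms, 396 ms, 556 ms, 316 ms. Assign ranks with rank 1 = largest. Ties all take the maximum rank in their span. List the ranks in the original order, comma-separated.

9, 5, 7, 3, 11, 2, 11, 8, 4, 1, 6

Sorted (descending): 556, 468, 427, 396, 354, 316, 306, 303, 291, 285, 285
The 2 values of 285 occupy positions 10–11 → each gets rank 11.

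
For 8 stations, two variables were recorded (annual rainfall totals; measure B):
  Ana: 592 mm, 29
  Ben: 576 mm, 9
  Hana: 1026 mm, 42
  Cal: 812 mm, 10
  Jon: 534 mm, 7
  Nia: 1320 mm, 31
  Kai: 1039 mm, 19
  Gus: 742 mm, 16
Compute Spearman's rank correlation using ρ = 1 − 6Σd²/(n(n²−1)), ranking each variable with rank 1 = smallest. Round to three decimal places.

0.738

Ranks of variable 1: 3, 2, 6, 5, 1, 8, 7, 4
Ranks of variable 2: 6, 2, 8, 3, 1, 7, 5, 4
d = r₁ − r₂: -3, 0, -2, 2, 0, 1, 2, 0
d²: 9, 0, 4, 4, 0, 1, 4, 0; Σd² = 22
ρ = 1 − 6·22/(8·63) = 1 − 132/504 = 0.738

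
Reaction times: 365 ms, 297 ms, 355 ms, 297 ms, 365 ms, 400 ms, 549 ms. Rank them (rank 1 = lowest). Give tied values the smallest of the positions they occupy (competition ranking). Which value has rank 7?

Sorted (ascending): 297, 297, 355, 365, 365, 400, 549
The 2 values of 297 occupy positions 1–2 → each gets rank 1.
The 2 values of 365 occupy positions 4–5 → each gets rank 4.
Rank 7 → value 549.

549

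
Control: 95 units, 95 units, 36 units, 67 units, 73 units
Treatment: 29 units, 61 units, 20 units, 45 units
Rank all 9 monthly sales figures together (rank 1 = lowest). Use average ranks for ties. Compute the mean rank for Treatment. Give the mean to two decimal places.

Sorted (ascending): 20, 29, 36, 45, 61, 67, 73, 95, 95
The 2 values of 95 occupy positions 8–9 → average rank (8+9)/2 = 8.5.
Treatment values → pooled ranks: 29→2, 61→5, 20→1, 45→4
Mean rank = (2 + 5 + 1 + 4) / 4 = 3.00

3.00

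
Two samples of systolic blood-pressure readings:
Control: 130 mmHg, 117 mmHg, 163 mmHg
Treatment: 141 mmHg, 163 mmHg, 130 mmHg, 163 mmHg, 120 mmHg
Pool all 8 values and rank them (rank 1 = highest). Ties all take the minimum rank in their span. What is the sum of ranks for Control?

Sorted (descending): 163, 163, 163, 141, 130, 130, 120, 117
The 3 values of 163 occupy positions 1–3 → each gets rank 1.
The 2 values of 130 occupy positions 5–6 → each gets rank 5.
Control values → pooled ranks: 130→5, 117→8, 163→1
Rank sum = 5 + 8 + 1 = 14

14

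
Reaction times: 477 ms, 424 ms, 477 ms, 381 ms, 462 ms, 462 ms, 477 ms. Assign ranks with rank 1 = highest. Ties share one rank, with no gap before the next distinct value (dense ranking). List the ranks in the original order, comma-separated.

1, 3, 1, 4, 2, 2, 1

Sorted (descending): 477, 477, 477, 462, 462, 424, 381
The 3 values of 477 share dense rank 1.
The 2 values of 462 share dense rank 2.
Remaining distinct values take the next consecutive integers.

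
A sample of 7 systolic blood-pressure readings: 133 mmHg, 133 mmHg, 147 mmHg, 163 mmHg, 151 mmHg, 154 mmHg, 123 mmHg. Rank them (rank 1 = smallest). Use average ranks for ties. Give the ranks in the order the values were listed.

2.5, 2.5, 4, 7, 5, 6, 1

Sorted (ascending): 123, 133, 133, 147, 151, 154, 163
The 2 values of 133 occupy positions 2–3 → average rank (2+3)/2 = 2.5.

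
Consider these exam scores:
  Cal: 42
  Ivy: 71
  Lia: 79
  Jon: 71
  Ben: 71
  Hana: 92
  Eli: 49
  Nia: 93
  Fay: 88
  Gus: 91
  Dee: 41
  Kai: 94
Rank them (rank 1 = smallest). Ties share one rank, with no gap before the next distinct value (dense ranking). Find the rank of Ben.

4

Sorted (ascending): 41, 42, 49, 71, 71, 71, 79, 88, 91, 92, 93, 94
The 3 values of 71 share dense rank 4.
Remaining distinct values take the next consecutive integers.
Ben has value 71 → rank 4.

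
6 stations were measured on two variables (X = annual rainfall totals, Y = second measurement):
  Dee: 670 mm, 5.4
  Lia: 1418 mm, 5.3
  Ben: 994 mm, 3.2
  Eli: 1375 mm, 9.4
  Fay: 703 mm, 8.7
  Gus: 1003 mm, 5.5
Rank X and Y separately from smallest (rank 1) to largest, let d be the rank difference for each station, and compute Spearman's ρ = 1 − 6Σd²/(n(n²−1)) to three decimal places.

0.029

Ranks of variable 1: 1, 6, 3, 5, 2, 4
Ranks of variable 2: 3, 2, 1, 6, 5, 4
d = r₁ − r₂: -2, 4, 2, -1, -3, 0
d²: 4, 16, 4, 1, 9, 0; Σd² = 34
ρ = 1 − 6·34/(6·35) = 1 − 204/210 = 0.029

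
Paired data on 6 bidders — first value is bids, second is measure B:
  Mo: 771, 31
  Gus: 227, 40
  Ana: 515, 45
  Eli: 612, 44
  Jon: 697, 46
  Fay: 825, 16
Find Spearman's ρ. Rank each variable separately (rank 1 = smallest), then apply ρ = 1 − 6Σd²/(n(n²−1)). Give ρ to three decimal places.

Ranks of variable 1: 5, 1, 2, 3, 4, 6
Ranks of variable 2: 2, 3, 5, 4, 6, 1
d = r₁ − r₂: 3, -2, -3, -1, -2, 5
d²: 9, 4, 9, 1, 4, 25; Σd² = 52
ρ = 1 − 6·52/(6·35) = 1 − 312/210 = -0.486

-0.486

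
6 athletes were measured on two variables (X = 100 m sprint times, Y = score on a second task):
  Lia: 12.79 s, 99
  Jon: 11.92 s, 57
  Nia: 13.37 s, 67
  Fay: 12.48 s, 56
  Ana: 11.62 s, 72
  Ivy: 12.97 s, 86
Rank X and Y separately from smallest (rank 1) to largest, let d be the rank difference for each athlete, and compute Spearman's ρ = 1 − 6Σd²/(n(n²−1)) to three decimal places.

0.257

Ranks of variable 1: 4, 2, 6, 3, 1, 5
Ranks of variable 2: 6, 2, 3, 1, 4, 5
d = r₁ − r₂: -2, 0, 3, 2, -3, 0
d²: 4, 0, 9, 4, 9, 0; Σd² = 26
ρ = 1 − 6·26/(6·35) = 1 − 156/210 = 0.257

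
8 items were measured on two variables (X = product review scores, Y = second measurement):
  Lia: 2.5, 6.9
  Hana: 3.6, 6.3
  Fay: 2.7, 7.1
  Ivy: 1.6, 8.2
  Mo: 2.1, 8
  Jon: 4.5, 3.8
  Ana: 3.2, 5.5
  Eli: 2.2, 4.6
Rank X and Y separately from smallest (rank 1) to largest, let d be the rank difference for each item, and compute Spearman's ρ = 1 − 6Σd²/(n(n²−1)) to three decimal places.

-0.714

Ranks of variable 1: 4, 7, 5, 1, 2, 8, 6, 3
Ranks of variable 2: 5, 4, 6, 8, 7, 1, 3, 2
d = r₁ − r₂: -1, 3, -1, -7, -5, 7, 3, 1
d²: 1, 9, 1, 49, 25, 49, 9, 1; Σd² = 144
ρ = 1 − 6·144/(8·63) = 1 − 864/504 = -0.714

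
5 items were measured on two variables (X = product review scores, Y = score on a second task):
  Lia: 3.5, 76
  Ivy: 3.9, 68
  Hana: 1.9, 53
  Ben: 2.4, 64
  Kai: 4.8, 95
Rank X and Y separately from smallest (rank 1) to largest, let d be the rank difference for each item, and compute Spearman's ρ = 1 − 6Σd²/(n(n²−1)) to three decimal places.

Ranks of variable 1: 3, 4, 1, 2, 5
Ranks of variable 2: 4, 3, 1, 2, 5
d = r₁ − r₂: -1, 1, 0, 0, 0
d²: 1, 1, 0, 0, 0; Σd² = 2
ρ = 1 − 6·2/(5·24) = 1 − 12/120 = 0.900

0.900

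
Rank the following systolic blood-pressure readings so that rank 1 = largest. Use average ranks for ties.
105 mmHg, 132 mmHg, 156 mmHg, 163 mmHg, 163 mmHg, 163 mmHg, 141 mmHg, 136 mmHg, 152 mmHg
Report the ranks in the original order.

Sorted (descending): 163, 163, 163, 156, 152, 141, 136, 132, 105
The 3 values of 163 occupy positions 1–3 → average rank 2.

9, 8, 4, 2, 2, 2, 6, 7, 5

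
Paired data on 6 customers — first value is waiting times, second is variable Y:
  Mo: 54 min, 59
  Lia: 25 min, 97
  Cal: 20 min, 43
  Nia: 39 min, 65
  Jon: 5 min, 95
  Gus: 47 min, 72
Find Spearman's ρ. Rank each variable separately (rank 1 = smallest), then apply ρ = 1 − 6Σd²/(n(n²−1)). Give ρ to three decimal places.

-0.257

Ranks of variable 1: 6, 3, 2, 4, 1, 5
Ranks of variable 2: 2, 6, 1, 3, 5, 4
d = r₁ − r₂: 4, -3, 1, 1, -4, 1
d²: 16, 9, 1, 1, 16, 1; Σd² = 44
ρ = 1 − 6·44/(6·35) = 1 − 264/210 = -0.257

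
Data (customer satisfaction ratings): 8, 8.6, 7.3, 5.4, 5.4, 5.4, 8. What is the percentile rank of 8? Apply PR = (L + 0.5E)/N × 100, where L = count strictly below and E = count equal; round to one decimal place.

71.4

N = 7.
Strictly below 8: 4. Equal to 8: 2.
PR = (4 + 0.5·2)/7 × 100 = 71.4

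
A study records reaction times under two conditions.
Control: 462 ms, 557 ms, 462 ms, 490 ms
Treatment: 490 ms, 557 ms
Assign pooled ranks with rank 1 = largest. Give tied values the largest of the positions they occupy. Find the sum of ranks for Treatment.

Sorted (descending): 557, 557, 490, 490, 462, 462
The 2 values of 557 occupy positions 1–2 → each gets rank 2.
The 2 values of 490 occupy positions 3–4 → each gets rank 4.
The 2 values of 462 occupy positions 5–6 → each gets rank 6.
Treatment values → pooled ranks: 490→4, 557→2
Rank sum = 4 + 2 = 6

6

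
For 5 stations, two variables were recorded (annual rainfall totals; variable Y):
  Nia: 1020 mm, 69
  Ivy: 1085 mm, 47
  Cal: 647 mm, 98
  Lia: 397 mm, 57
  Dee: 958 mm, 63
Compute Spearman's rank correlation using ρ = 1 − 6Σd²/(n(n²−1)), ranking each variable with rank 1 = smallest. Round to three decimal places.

Ranks of variable 1: 4, 5, 2, 1, 3
Ranks of variable 2: 4, 1, 5, 2, 3
d = r₁ − r₂: 0, 4, -3, -1, 0
d²: 0, 16, 9, 1, 0; Σd² = 26
ρ = 1 − 6·26/(5·24) = 1 − 156/120 = -0.300

-0.300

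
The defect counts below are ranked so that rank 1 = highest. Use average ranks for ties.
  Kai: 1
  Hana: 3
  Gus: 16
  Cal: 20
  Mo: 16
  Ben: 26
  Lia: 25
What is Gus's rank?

4.5

Sorted (descending): 26, 25, 20, 16, 16, 3, 1
The 2 values of 16 occupy positions 4–5 → average rank (4+5)/2 = 4.5.
Gus has value 16 → rank 4.5.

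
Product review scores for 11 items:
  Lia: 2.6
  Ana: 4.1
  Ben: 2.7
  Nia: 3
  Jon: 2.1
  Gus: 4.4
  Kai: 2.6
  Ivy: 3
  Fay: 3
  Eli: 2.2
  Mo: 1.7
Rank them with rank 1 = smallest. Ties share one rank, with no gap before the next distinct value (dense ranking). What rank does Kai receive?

4

Sorted (ascending): 1.7, 2.1, 2.2, 2.6, 2.6, 2.7, 3, 3, 3, 4.1, 4.4
The 2 values of 2.6 share dense rank 4.
The 3 values of 3 share dense rank 6.
Remaining distinct values take the next consecutive integers.
Kai has value 2.6 → rank 4.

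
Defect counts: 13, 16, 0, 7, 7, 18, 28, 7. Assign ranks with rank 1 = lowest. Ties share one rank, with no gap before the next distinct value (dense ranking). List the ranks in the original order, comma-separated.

Sorted (ascending): 0, 7, 7, 7, 13, 16, 18, 28
The 3 values of 7 share dense rank 2.
Remaining distinct values take the next consecutive integers.

3, 4, 1, 2, 2, 5, 6, 2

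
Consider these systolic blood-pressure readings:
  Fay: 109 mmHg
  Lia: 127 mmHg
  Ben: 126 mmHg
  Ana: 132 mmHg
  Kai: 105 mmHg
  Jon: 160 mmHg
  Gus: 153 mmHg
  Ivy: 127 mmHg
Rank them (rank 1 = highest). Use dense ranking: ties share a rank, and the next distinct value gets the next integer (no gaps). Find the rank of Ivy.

4

Sorted (descending): 160, 153, 132, 127, 127, 126, 109, 105
The 2 values of 127 share dense rank 4.
Remaining distinct values take the next consecutive integers.
Ivy has value 127 mmHg → rank 4.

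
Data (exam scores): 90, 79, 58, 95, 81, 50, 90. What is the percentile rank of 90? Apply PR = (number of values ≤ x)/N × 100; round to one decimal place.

85.7

N = 7.
Strictly below 90: 4. Equal to 90: 2.
PR = 6/7 × 100 = 85.7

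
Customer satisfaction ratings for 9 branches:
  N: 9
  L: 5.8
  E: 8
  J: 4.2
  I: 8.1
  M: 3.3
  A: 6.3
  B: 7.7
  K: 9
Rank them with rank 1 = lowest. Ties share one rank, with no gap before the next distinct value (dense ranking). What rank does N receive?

8

Sorted (ascending): 3.3, 4.2, 5.8, 6.3, 7.7, 8, 8.1, 9, 9
The 2 values of 9 share dense rank 8.
Remaining distinct values take the next consecutive integers.
N has value 9 → rank 8.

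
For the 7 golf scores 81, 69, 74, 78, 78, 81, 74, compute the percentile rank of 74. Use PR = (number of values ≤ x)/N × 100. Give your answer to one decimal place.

N = 7.
Strictly below 74: 1. Equal to 74: 2.
PR = 3/7 × 100 = 42.9

42.9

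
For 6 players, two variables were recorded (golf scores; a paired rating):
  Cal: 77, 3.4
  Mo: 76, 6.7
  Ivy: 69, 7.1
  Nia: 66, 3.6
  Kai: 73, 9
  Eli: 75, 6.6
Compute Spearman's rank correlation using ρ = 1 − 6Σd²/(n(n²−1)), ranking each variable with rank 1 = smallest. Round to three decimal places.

Ranks of variable 1: 6, 5, 2, 1, 3, 4
Ranks of variable 2: 1, 4, 5, 2, 6, 3
d = r₁ − r₂: 5, 1, -3, -1, -3, 1
d²: 25, 1, 9, 1, 9, 1; Σd² = 46
ρ = 1 − 6·46/(6·35) = 1 − 276/210 = -0.314

-0.314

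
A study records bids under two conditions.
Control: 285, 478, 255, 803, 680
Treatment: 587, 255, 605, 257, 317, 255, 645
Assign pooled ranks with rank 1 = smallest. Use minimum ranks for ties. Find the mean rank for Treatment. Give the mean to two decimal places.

5.57

Sorted (ascending): 255, 255, 255, 257, 285, 317, 478, 587, 605, 645, 680, 803
The 3 values of 255 occupy positions 1–3 → each gets rank 1.
Treatment values → pooled ranks: 587→8, 255→1, 605→9, 257→4, 317→6, 255→1, 645→10
Mean rank = (8 + 1 + 9 + 4 + 6 + 1 + 10) / 7 = 5.57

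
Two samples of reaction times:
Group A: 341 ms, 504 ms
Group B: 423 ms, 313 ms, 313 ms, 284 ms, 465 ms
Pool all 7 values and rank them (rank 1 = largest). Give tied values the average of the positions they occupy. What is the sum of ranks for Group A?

Sorted (descending): 504, 465, 423, 341, 313, 313, 284
The 2 values of 313 occupy positions 5–6 → average rank (5+6)/2 = 5.5.
Group A values → pooled ranks: 341→4, 504→1
Rank sum = 4 + 1 = 5

5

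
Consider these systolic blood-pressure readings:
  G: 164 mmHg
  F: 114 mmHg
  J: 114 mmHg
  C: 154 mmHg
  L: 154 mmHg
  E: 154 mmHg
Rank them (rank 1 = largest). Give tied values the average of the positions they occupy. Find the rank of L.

3

Sorted (descending): 164, 154, 154, 154, 114, 114
The 3 values of 154 occupy positions 2–4 → average rank 3.
The 2 values of 114 occupy positions 5–6 → average rank (5+6)/2 = 5.5.
L has value 154 mmHg → rank 3.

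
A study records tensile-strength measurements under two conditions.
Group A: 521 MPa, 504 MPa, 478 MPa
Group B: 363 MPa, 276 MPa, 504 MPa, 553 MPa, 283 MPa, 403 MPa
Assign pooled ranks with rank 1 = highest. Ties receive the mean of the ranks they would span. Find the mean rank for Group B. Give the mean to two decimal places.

5.75

Sorted (descending): 553, 521, 504, 504, 478, 403, 363, 283, 276
The 2 values of 504 occupy positions 3–4 → average rank (3+4)/2 = 3.5.
Group B values → pooled ranks: 363→7, 276→9, 504→3.5, 553→1, 283→8, 403→6
Mean rank = (7 + 9 + 3.5 + 1 + 8 + 6) / 6 = 5.75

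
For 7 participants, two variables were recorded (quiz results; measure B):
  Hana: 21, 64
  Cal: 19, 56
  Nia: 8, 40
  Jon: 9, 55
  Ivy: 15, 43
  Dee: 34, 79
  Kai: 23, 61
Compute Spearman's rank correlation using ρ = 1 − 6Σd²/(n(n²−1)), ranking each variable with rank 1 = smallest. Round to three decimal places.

Ranks of variable 1: 5, 4, 1, 2, 3, 7, 6
Ranks of variable 2: 6, 4, 1, 3, 2, 7, 5
d = r₁ − r₂: -1, 0, 0, -1, 1, 0, 1
d²: 1, 0, 0, 1, 1, 0, 1; Σd² = 4
ρ = 1 − 6·4/(7·48) = 1 − 24/336 = 0.929

0.929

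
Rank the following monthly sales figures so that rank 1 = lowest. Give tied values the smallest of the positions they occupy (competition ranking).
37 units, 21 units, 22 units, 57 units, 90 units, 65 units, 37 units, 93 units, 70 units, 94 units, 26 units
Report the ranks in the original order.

4, 1, 2, 6, 9, 7, 4, 10, 8, 11, 3

Sorted (ascending): 21, 22, 26, 37, 37, 57, 65, 70, 90, 93, 94
The 2 values of 37 occupy positions 4–5 → each gets rank 4.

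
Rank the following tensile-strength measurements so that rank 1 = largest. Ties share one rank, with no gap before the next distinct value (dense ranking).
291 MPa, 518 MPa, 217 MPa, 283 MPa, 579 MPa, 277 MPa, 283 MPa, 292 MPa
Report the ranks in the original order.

4, 2, 7, 5, 1, 6, 5, 3

Sorted (descending): 579, 518, 292, 291, 283, 283, 277, 217
The 2 values of 283 share dense rank 5.
Remaining distinct values take the next consecutive integers.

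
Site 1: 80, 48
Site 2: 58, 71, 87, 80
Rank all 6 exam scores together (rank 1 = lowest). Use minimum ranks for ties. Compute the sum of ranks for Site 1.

5

Sorted (ascending): 48, 58, 71, 80, 80, 87
The 2 values of 80 occupy positions 4–5 → each gets rank 4.
Site 1 values → pooled ranks: 80→4, 48→1
Rank sum = 4 + 1 = 5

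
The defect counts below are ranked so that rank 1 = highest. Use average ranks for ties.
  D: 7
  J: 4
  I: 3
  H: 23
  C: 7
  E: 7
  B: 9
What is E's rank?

Sorted (descending): 23, 9, 7, 7, 7, 4, 3
The 3 values of 7 occupy positions 3–5 → average rank 4.
E has value 7 → rank 4.

4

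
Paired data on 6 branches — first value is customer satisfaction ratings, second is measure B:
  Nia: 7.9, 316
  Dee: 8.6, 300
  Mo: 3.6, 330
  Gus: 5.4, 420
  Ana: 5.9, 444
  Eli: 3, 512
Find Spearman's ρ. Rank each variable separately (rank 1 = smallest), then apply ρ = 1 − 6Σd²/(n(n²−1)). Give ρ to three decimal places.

Ranks of variable 1: 5, 6, 2, 3, 4, 1
Ranks of variable 2: 2, 1, 3, 4, 5, 6
d = r₁ − r₂: 3, 5, -1, -1, -1, -5
d²: 9, 25, 1, 1, 1, 25; Σd² = 62
ρ = 1 − 6·62/(6·35) = 1 − 372/210 = -0.771

-0.771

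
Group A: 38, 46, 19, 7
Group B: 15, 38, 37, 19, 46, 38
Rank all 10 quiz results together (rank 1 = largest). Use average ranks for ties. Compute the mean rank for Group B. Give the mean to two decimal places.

Sorted (descending): 46, 46, 38, 38, 38, 37, 19, 19, 15, 7
The 2 values of 46 occupy positions 1–2 → average rank (1+2)/2 = 1.5.
The 3 values of 38 occupy positions 3–5 → average rank 4.
The 2 values of 19 occupy positions 7–8 → average rank (7+8)/2 = 7.5.
Group B values → pooled ranks: 15→9, 38→4, 37→6, 19→7.5, 46→1.5, 38→4
Mean rank = (9 + 4 + 6 + 7.5 + 1.5 + 4) / 6 = 5.33

5.33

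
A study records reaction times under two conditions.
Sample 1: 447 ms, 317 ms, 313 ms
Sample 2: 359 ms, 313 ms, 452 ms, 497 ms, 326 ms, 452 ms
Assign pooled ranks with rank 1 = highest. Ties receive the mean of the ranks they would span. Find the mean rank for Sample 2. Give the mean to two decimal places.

Sorted (descending): 497, 452, 452, 447, 359, 326, 317, 313, 313
The 2 values of 452 occupy positions 2–3 → average rank (2+3)/2 = 2.5.
The 2 values of 313 occupy positions 8–9 → average rank (8+9)/2 = 8.5.
Sample 2 values → pooled ranks: 359→5, 313→8.5, 452→2.5, 497→1, 326→6, 452→2.5
Mean rank = (5 + 8.5 + 2.5 + 1 + 6 + 2.5) / 6 = 4.25

4.25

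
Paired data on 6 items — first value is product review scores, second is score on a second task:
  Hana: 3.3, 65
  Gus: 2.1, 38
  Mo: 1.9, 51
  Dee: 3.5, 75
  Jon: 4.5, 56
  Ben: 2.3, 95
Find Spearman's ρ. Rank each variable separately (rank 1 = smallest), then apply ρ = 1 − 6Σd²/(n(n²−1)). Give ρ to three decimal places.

Ranks of variable 1: 4, 2, 1, 5, 6, 3
Ranks of variable 2: 4, 1, 2, 5, 3, 6
d = r₁ − r₂: 0, 1, -1, 0, 3, -3
d²: 0, 1, 1, 0, 9, 9; Σd² = 20
ρ = 1 − 6·20/(6·35) = 1 − 120/210 = 0.429

0.429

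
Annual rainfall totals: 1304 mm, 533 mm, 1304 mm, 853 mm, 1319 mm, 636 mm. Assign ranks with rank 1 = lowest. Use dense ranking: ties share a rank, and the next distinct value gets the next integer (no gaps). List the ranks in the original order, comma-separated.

4, 1, 4, 3, 5, 2

Sorted (ascending): 533, 636, 853, 1304, 1304, 1319
The 2 values of 1304 share dense rank 4.
Remaining distinct values take the next consecutive integers.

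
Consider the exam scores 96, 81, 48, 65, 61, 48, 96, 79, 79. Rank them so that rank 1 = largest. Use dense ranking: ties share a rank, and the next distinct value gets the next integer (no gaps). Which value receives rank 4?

65

Sorted (descending): 96, 96, 81, 79, 79, 65, 61, 48, 48
The 2 values of 96 share dense rank 1.
The 2 values of 79 share dense rank 3.
The 2 values of 48 share dense rank 6.
Remaining distinct values take the next consecutive integers.
Rank 4 → value 65.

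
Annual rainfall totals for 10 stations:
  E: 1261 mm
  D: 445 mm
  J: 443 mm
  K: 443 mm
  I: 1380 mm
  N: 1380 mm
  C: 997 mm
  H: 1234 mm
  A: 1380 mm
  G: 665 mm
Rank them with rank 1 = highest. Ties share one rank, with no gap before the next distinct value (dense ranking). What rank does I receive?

1

Sorted (descending): 1380, 1380, 1380, 1261, 1234, 997, 665, 445, 443, 443
The 3 values of 1380 share dense rank 1.
The 2 values of 443 share dense rank 7.
Remaining distinct values take the next consecutive integers.
I has value 1380 mm → rank 1.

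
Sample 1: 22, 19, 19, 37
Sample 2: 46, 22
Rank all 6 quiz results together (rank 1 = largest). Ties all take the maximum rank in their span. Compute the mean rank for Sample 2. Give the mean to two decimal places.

Sorted (descending): 46, 37, 22, 22, 19, 19
The 2 values of 22 occupy positions 3–4 → each gets rank 4.
The 2 values of 19 occupy positions 5–6 → each gets rank 6.
Sample 2 values → pooled ranks: 46→1, 22→4
Mean rank = (1 + 4) / 2 = 2.50

2.50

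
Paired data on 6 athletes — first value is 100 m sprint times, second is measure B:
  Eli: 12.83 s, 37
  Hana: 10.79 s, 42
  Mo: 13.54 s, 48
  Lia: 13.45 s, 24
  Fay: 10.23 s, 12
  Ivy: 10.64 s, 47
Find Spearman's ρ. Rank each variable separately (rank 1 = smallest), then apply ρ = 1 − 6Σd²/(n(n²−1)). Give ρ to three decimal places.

0.429

Ranks of variable 1: 4, 3, 6, 5, 1, 2
Ranks of variable 2: 3, 4, 6, 2, 1, 5
d = r₁ − r₂: 1, -1, 0, 3, 0, -3
d²: 1, 1, 0, 9, 0, 9; Σd² = 20
ρ = 1 − 6·20/(6·35) = 1 − 120/210 = 0.429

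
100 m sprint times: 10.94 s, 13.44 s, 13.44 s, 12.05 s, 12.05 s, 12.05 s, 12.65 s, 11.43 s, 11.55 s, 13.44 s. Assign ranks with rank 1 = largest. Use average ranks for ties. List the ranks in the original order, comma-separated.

Sorted (descending): 13.44, 13.44, 13.44, 12.65, 12.05, 12.05, 12.05, 11.55, 11.43, 10.94
The 3 values of 13.44 occupy positions 1–3 → average rank 2.
The 3 values of 12.05 occupy positions 5–7 → average rank 6.

10, 2, 2, 6, 6, 6, 4, 9, 8, 2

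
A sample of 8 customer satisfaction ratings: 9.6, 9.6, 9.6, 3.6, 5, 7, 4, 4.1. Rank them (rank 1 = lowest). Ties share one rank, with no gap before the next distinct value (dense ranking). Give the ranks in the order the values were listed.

6, 6, 6, 1, 4, 5, 2, 3

Sorted (ascending): 3.6, 4, 4.1, 5, 7, 9.6, 9.6, 9.6
The 3 values of 9.6 share dense rank 6.
Remaining distinct values take the next consecutive integers.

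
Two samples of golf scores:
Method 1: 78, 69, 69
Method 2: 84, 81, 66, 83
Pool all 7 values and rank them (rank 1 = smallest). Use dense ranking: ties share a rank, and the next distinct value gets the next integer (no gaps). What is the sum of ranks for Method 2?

16

Sorted (ascending): 66, 69, 69, 78, 81, 83, 84
The 2 values of 69 share dense rank 2.
Remaining distinct values take the next consecutive integers.
Method 2 values → pooled ranks: 84→6, 81→4, 66→1, 83→5
Rank sum = 6 + 4 + 1 + 5 = 16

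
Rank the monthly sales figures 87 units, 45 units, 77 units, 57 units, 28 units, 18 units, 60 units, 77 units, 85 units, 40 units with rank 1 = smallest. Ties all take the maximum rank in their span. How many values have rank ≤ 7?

Sorted (ascending): 18, 28, 40, 45, 57, 60, 77, 77, 85, 87
The 2 values of 77 occupy positions 7–8 → each gets rank 8.
Ranks ≤ 7: {1, 2, 3, 4, 5, 6} → 6 values.

6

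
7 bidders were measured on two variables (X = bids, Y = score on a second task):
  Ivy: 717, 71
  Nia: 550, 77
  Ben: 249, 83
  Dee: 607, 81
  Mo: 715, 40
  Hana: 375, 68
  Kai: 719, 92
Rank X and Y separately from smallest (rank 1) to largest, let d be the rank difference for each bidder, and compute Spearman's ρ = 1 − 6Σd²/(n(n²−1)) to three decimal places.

Ranks of variable 1: 6, 3, 1, 4, 5, 2, 7
Ranks of variable 2: 3, 4, 6, 5, 1, 2, 7
d = r₁ − r₂: 3, -1, -5, -1, 4, 0, 0
d²: 9, 1, 25, 1, 16, 0, 0; Σd² = 52
ρ = 1 − 6·52/(7·48) = 1 − 312/336 = 0.071

0.071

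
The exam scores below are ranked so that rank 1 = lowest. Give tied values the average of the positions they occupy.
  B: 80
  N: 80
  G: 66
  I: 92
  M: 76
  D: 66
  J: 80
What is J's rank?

Sorted (ascending): 66, 66, 76, 80, 80, 80, 92
The 2 values of 66 occupy positions 1–2 → average rank (1+2)/2 = 1.5.
The 3 values of 80 occupy positions 4–6 → average rank 5.
J has value 80 → rank 5.

5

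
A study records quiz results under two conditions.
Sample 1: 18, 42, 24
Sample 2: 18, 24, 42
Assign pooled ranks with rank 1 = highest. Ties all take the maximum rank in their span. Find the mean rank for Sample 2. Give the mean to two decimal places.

Sorted (descending): 42, 42, 24, 24, 18, 18
The 2 values of 42 occupy positions 1–2 → each gets rank 2.
The 2 values of 24 occupy positions 3–4 → each gets rank 4.
The 2 values of 18 occupy positions 5–6 → each gets rank 6.
Sample 2 values → pooled ranks: 18→6, 24→4, 42→2
Mean rank = (6 + 4 + 2) / 3 = 4.00

4.00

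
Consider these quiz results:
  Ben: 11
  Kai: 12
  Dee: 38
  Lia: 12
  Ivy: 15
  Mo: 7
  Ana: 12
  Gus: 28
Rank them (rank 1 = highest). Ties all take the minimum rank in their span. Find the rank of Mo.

Sorted (descending): 38, 28, 15, 12, 12, 12, 11, 7
The 3 values of 12 occupy positions 4–6 → each gets rank 4.
Mo has value 7 → rank 8.

8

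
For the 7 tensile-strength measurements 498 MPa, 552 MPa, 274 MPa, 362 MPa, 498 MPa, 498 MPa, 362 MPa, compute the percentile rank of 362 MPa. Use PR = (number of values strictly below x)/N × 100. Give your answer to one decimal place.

N = 7.
Strictly below 362: 1. Equal to 362: 2.
PR = 1/7 × 100 = 14.3

14.3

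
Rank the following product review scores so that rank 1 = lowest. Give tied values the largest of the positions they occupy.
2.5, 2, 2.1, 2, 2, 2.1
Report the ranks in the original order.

Sorted (ascending): 2, 2, 2, 2.1, 2.1, 2.5
The 3 values of 2 occupy positions 1–3 → each gets rank 3.
The 2 values of 2.1 occupy positions 4–5 → each gets rank 5.

6, 3, 5, 3, 3, 5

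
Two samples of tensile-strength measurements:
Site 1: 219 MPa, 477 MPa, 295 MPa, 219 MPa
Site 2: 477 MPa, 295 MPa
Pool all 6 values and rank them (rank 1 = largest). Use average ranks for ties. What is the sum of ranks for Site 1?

Sorted (descending): 477, 477, 295, 295, 219, 219
The 2 values of 477 occupy positions 1–2 → average rank (1+2)/2 = 1.5.
The 2 values of 295 occupy positions 3–4 → average rank (3+4)/2 = 3.5.
The 2 values of 219 occupy positions 5–6 → average rank (5+6)/2 = 5.5.
Site 1 values → pooled ranks: 219→5.5, 477→1.5, 295→3.5, 219→5.5
Rank sum = 5.5 + 1.5 + 3.5 + 5.5 = 16

16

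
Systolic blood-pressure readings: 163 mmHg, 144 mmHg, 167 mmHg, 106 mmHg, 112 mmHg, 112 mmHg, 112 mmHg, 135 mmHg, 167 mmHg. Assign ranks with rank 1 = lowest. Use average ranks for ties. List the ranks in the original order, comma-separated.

Sorted (ascending): 106, 112, 112, 112, 135, 144, 163, 167, 167
The 3 values of 112 occupy positions 2–4 → average rank 3.
The 2 values of 167 occupy positions 8–9 → average rank (8+9)/2 = 8.5.

7, 6, 8.5, 1, 3, 3, 3, 5, 8.5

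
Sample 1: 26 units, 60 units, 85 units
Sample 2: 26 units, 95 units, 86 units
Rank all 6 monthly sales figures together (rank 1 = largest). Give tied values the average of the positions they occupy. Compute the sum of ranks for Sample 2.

Sorted (descending): 95, 86, 85, 60, 26, 26
The 2 values of 26 occupy positions 5–6 → average rank (5+6)/2 = 5.5.
Sample 2 values → pooled ranks: 26→5.5, 95→1, 86→2
Rank sum = 5.5 + 1 + 2 = 8.5

8.5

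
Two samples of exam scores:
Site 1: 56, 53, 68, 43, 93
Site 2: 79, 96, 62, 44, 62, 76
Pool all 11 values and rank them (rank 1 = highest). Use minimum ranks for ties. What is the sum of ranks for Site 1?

Sorted (descending): 96, 93, 79, 76, 68, 62, 62, 56, 53, 44, 43
The 2 values of 62 occupy positions 6–7 → each gets rank 6.
Site 1 values → pooled ranks: 56→8, 53→9, 68→5, 43→11, 93→2
Rank sum = 8 + 9 + 5 + 11 + 2 = 35

35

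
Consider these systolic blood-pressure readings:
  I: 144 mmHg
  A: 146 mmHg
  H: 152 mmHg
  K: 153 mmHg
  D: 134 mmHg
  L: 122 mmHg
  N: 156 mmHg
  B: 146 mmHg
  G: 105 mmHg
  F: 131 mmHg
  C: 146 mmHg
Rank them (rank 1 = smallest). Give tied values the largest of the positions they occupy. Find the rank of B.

8

Sorted (ascending): 105, 122, 131, 134, 144, 146, 146, 146, 152, 153, 156
The 3 values of 146 occupy positions 6–8 → each gets rank 8.
B has value 146 mmHg → rank 8.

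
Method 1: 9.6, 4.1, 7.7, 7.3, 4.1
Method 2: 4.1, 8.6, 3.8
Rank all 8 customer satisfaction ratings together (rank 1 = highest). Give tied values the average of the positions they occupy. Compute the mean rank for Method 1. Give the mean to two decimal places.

Sorted (descending): 9.6, 8.6, 7.7, 7.3, 4.1, 4.1, 4.1, 3.8
The 3 values of 4.1 occupy positions 5–7 → average rank 6.
Method 1 values → pooled ranks: 9.6→1, 4.1→6, 7.7→3, 7.3→4, 4.1→6
Mean rank = (1 + 6 + 3 + 4 + 6) / 5 = 4.00

4.00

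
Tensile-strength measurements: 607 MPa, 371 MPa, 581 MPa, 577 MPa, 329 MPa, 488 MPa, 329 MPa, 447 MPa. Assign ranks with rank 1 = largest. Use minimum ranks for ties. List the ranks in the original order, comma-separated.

1, 6, 2, 3, 7, 4, 7, 5

Sorted (descending): 607, 581, 577, 488, 447, 371, 329, 329
The 2 values of 329 occupy positions 7–8 → each gets rank 7.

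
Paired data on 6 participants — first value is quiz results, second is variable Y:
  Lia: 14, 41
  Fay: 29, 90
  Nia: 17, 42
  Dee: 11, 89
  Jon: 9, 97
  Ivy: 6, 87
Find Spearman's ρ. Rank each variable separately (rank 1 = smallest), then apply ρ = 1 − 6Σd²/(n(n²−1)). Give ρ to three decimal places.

Ranks of variable 1: 4, 6, 5, 3, 2, 1
Ranks of variable 2: 1, 5, 2, 4, 6, 3
d = r₁ − r₂: 3, 1, 3, -1, -4, -2
d²: 9, 1, 9, 1, 16, 4; Σd² = 40
ρ = 1 − 6·40/(6·35) = 1 − 240/210 = -0.143

-0.143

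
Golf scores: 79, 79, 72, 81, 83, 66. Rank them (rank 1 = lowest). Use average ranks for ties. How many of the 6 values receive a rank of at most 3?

Sorted (ascending): 66, 72, 79, 79, 81, 83
The 2 values of 79 occupy positions 3–4 → average rank (3+4)/2 = 3.5.
Ranks ≤ 3: {1, 2} → 2 values.

2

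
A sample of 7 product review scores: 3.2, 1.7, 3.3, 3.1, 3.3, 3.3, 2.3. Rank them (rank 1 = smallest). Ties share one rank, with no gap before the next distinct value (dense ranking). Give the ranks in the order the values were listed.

4, 1, 5, 3, 5, 5, 2

Sorted (ascending): 1.7, 2.3, 3.1, 3.2, 3.3, 3.3, 3.3
The 3 values of 3.3 share dense rank 5.
Remaining distinct values take the next consecutive integers.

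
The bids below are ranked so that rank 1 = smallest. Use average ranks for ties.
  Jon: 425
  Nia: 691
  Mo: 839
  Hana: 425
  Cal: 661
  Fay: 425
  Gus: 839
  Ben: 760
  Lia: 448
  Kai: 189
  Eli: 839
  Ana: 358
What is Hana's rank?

4

Sorted (ascending): 189, 358, 425, 425, 425, 448, 661, 691, 760, 839, 839, 839
The 3 values of 425 occupy positions 3–5 → average rank 4.
The 3 values of 839 occupy positions 10–12 → average rank 11.
Hana has value 425 → rank 4.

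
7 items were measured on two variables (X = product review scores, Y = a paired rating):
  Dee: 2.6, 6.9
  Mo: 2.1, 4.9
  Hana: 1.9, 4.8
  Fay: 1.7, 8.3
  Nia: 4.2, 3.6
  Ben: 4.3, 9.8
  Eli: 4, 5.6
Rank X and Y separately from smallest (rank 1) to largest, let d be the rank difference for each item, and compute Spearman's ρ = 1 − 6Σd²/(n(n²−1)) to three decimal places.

0.071

Ranks of variable 1: 4, 3, 2, 1, 6, 7, 5
Ranks of variable 2: 5, 3, 2, 6, 1, 7, 4
d = r₁ − r₂: -1, 0, 0, -5, 5, 0, 1
d²: 1, 0, 0, 25, 25, 0, 1; Σd² = 52
ρ = 1 − 6·52/(7·48) = 1 − 312/336 = 0.071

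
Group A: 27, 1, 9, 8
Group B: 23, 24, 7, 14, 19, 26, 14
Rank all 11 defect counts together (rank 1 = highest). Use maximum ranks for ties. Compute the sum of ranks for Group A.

29

Sorted (descending): 27, 26, 24, 23, 19, 14, 14, 9, 8, 7, 1
The 2 values of 14 occupy positions 6–7 → each gets rank 7.
Group A values → pooled ranks: 27→1, 1→11, 9→8, 8→9
Rank sum = 1 + 11 + 8 + 9 = 29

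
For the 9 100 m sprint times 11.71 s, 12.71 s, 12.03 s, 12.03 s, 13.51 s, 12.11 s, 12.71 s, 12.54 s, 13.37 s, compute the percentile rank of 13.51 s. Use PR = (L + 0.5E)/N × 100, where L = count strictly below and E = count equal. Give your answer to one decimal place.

94.4

N = 9.
Strictly below 13.51: 8. Equal to 13.51: 1.
PR = (8 + 0.5·1)/9 × 100 = 94.4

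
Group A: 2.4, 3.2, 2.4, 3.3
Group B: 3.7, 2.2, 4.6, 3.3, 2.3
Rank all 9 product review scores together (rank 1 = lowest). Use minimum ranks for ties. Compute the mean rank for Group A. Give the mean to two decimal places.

4.25

Sorted (ascending): 2.2, 2.3, 2.4, 2.4, 3.2, 3.3, 3.3, 3.7, 4.6
The 2 values of 2.4 occupy positions 3–4 → each gets rank 3.
The 2 values of 3.3 occupy positions 6–7 → each gets rank 6.
Group A values → pooled ranks: 2.4→3, 3.2→5, 2.4→3, 3.3→6
Mean rank = (3 + 5 + 3 + 6) / 4 = 4.25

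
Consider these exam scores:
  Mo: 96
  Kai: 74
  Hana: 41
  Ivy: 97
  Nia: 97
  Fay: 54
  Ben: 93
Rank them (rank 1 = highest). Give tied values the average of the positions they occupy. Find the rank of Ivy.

1.5

Sorted (descending): 97, 97, 96, 93, 74, 54, 41
The 2 values of 97 occupy positions 1–2 → average rank (1+2)/2 = 1.5.
Ivy has value 97 → rank 1.5.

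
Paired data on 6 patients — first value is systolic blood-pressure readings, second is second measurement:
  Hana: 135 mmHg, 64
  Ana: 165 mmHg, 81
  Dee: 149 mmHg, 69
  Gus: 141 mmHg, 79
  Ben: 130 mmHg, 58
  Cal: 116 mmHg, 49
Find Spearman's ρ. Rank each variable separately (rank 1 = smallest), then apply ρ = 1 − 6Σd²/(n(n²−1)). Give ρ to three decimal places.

0.943

Ranks of variable 1: 3, 6, 5, 4, 2, 1
Ranks of variable 2: 3, 6, 4, 5, 2, 1
d = r₁ − r₂: 0, 0, 1, -1, 0, 0
d²: 0, 0, 1, 1, 0, 0; Σd² = 2
ρ = 1 − 6·2/(6·35) = 1 − 12/210 = 0.943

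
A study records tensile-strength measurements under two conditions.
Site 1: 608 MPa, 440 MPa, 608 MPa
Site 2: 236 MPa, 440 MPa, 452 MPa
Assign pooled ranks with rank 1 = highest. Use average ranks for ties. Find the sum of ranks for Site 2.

Sorted (descending): 608, 608, 452, 440, 440, 236
The 2 values of 608 occupy positions 1–2 → average rank (1+2)/2 = 1.5.
The 2 values of 440 occupy positions 4–5 → average rank (4+5)/2 = 4.5.
Site 2 values → pooled ranks: 236→6, 440→4.5, 452→3
Rank sum = 6 + 4.5 + 3 = 13.5

13.5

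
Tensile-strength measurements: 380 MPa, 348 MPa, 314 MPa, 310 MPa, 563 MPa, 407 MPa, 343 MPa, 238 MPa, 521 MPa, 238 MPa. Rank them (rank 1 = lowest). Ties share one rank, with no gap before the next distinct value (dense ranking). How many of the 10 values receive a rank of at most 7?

Sorted (ascending): 238, 238, 310, 314, 343, 348, 380, 407, 521, 563
The 2 values of 238 share dense rank 1.
Remaining distinct values take the next consecutive integers.
Ranks ≤ 7: {1, 1, 2, 3, 4, 5, 6, 7} → 8 values.

8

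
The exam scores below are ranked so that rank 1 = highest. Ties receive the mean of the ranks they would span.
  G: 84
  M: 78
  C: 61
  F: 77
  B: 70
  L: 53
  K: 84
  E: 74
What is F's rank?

Sorted (descending): 84, 84, 78, 77, 74, 70, 61, 53
The 2 values of 84 occupy positions 1–2 → average rank (1+2)/2 = 1.5.
F has value 77 → rank 4.

4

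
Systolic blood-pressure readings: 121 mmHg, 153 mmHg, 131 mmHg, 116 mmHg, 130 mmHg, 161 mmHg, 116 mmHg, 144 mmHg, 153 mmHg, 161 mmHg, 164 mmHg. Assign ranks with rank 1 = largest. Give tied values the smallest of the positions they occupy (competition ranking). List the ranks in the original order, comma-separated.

9, 4, 7, 10, 8, 2, 10, 6, 4, 2, 1

Sorted (descending): 164, 161, 161, 153, 153, 144, 131, 130, 121, 116, 116
The 2 values of 161 occupy positions 2–3 → each gets rank 2.
The 2 values of 153 occupy positions 4–5 → each gets rank 4.
The 2 values of 116 occupy positions 10–11 → each gets rank 10.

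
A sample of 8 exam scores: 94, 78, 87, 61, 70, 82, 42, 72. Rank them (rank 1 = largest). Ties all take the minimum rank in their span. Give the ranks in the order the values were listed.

Sorted (descending): 94, 87, 82, 78, 72, 70, 61, 42
No ties — each value takes its position as its rank.

1, 4, 2, 7, 6, 3, 8, 5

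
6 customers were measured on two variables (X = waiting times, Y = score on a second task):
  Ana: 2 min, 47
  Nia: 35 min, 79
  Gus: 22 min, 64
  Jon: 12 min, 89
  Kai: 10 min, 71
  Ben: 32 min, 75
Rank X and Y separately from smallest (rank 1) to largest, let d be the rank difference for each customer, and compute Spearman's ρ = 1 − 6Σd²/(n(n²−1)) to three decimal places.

0.543

Ranks of variable 1: 1, 6, 4, 3, 2, 5
Ranks of variable 2: 1, 5, 2, 6, 3, 4
d = r₁ − r₂: 0, 1, 2, -3, -1, 1
d²: 0, 1, 4, 9, 1, 1; Σd² = 16
ρ = 1 − 6·16/(6·35) = 1 − 96/210 = 0.543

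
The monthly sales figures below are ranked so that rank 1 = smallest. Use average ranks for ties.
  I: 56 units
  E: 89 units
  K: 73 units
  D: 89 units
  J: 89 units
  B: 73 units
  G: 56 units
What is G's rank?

1.5

Sorted (ascending): 56, 56, 73, 73, 89, 89, 89
The 2 values of 56 occupy positions 1–2 → average rank (1+2)/2 = 1.5.
The 2 values of 73 occupy positions 3–4 → average rank (3+4)/2 = 3.5.
The 3 values of 89 occupy positions 5–7 → average rank 6.
G has value 56 units → rank 1.5.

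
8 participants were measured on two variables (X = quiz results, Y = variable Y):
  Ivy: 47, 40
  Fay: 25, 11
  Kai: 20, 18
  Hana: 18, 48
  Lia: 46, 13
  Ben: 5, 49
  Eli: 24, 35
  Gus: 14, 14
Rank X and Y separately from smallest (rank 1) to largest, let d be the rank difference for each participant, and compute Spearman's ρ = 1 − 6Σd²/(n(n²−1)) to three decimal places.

-0.429

Ranks of variable 1: 8, 6, 4, 3, 7, 1, 5, 2
Ranks of variable 2: 6, 1, 4, 7, 2, 8, 5, 3
d = r₁ − r₂: 2, 5, 0, -4, 5, -7, 0, -1
d²: 4, 25, 0, 16, 25, 49, 0, 1; Σd² = 120
ρ = 1 − 6·120/(8·63) = 1 − 720/504 = -0.429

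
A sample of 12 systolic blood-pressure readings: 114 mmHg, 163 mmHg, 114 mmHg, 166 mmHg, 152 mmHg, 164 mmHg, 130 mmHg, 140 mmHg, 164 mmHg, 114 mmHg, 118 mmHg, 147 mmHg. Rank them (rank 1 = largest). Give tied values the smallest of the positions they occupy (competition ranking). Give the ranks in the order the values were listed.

10, 4, 10, 1, 5, 2, 8, 7, 2, 10, 9, 6

Sorted (descending): 166, 164, 164, 163, 152, 147, 140, 130, 118, 114, 114, 114
The 2 values of 164 occupy positions 2–3 → each gets rank 2.
The 3 values of 114 occupy positions 10–12 → each gets rank 10.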